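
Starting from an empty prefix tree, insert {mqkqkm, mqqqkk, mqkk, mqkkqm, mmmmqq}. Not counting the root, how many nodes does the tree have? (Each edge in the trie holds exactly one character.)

Insert word by word; a character creates a node only if that edge doesn't already exist:
  "mqkqkm" → 6 new (m, q, k, q, k, m)
  "mqqqkk" → prefix "mq" already present; 4 new (q, q, k, k)
  "mqkk" → prefix "mqk" already present; 1 new (k)
  "mqkkqm" → prefix "mqkk" already present; 2 new (q, m)
  "mmmmqq" → prefix "m" already present; 5 new (m, m, m, q, q)
Total nodes = 6 + 4 + 1 + 2 + 5 = 18

18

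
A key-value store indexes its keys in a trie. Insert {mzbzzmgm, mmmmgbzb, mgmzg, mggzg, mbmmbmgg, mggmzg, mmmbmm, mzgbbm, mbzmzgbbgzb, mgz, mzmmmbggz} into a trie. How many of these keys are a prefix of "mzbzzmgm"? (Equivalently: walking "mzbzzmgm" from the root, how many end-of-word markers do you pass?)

Traverse "mzbzzmgm" character by character; count nodes along the way that are marked as word ends.
Prefixes of the query that are stored words: "mzbzzmgm"
Count: 1

1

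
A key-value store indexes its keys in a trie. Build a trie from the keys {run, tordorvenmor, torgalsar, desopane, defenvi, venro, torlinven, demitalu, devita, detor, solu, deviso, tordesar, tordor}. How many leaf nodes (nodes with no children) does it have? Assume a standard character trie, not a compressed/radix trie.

13

Leaves are exactly the stored words that no other stored word extends.
Those words: "defenvi", "demitalu", "desopane", "detor", "deviso", "devita", "run", "solu", "tordesar", "tordorvenmor", "torgalsar", "torlinven", "venro"
Leaf count: 13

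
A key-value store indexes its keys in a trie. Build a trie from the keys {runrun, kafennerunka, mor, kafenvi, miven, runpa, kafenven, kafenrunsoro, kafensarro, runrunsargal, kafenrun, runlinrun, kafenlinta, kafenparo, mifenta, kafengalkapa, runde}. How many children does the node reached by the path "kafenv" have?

2

The children of the "kafenv" node are the distinct next characters among strings starting with "kafenv".
Characters that immediately follow "kafenv" among the stored strings: {e, i}.
That node has 2 child edges.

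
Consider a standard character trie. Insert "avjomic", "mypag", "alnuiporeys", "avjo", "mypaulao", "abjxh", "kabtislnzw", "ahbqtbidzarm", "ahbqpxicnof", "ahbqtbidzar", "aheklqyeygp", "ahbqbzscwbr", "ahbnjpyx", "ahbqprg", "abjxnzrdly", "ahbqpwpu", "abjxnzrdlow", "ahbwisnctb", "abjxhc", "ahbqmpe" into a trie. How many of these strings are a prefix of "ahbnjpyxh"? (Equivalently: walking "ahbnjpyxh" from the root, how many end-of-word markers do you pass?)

Check each prefix of "ahbnjpyxh" against the stored set — each match is an end-marker on the path.
Prefixes of the query that are stored words: "ahbnjpyx"
Count: 1

1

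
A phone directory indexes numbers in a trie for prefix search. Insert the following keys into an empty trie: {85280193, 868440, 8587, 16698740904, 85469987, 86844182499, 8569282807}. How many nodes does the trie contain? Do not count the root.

46

For each word, the new-node count is its length minus the longest prefix already in the trie:
  "85280193" → 8 new (8, 5, 2, 8, 0, 1, 9, 3)
  "868440" → prefix "8" already present; 5 new (6, 8, 4, 4, 0)
  "8587" → prefix "85" already present; 2 new (8, 7)
  "16698740904" → 11 new (1, 6, 6, 9, 8, 7, 4, 0, 9, 0, 4)
  "85469987" → prefix "85" already present; 6 new (4, 6, 9, 9, 8, 7)
  "86844182499" → prefix "86844" already present; 6 new (1, 8, 2, 4, 9, 9)
  "8569282807" → prefix "85" already present; 8 new (6, 9, 2, 8, 2, 8, 0, 7)
Total nodes = 8 + 5 + 2 + 11 + 6 + 6 + 8 = 46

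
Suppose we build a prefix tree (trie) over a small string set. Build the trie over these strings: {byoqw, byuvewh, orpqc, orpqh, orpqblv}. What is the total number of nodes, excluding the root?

Trace insertions, counting only characters that open a new branch:
  "byoqw" → 5 new (b, y, o, q, w)
  "byuvewh" → prefix "by" already present; 5 new (u, v, e, w, h)
  "orpqc" → 5 new (o, r, p, q, c)
  "orpqh" → prefix "orpq" already present; 1 new (h)
  "orpqblv" → prefix "orpq" already present; 3 new (b, l, v)
Total nodes = 5 + 5 + 5 + 1 + 3 = 19

19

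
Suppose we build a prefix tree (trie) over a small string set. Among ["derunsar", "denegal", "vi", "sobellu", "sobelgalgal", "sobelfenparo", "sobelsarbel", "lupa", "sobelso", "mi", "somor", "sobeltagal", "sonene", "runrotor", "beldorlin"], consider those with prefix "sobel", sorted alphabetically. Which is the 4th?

sobelsarbel

DFS of the "sobel" subtree visits, in order: "sobelfenparo", "sobelgalgal", "sobellu", "sobelsarbel", "sobelso", "sobeltagal"
Position 4: sobelsarbel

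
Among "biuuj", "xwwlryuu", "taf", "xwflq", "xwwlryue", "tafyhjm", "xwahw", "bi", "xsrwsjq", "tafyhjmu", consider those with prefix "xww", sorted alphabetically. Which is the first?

Filter for "xww…" and sort: "xwwlryue", "xwwlryuu"
The 1st is xwwlryue.

xwwlryue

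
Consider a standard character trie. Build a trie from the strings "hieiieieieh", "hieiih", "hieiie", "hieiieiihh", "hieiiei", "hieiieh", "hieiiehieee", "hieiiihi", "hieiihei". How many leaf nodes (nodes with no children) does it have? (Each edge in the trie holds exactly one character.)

Leaves are exactly the stored words that no other stored word extends.
Those words: "hieiiehieee", "hieiieieieh", "hieiieiihh", "hieiihei", "hieiiihi"
Leaf count: 5

5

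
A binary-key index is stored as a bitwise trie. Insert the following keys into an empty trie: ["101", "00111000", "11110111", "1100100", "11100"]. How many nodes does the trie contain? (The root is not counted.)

25

Insert word by word; a character creates a node only if that edge doesn't already exist:
  "101" → 3 new (1, 0, 1)
  "00111000" → 8 new (0, 0, 1, 1, 1, 0, 0, 0)
  "11110111" → prefix "1" already present; 7 new (1, 1, 1, 0, 1, 1, 1)
  "1100100" → prefix "11" already present; 5 new (0, 0, 1, 0, 0)
  "11100" → prefix "111" already present; 2 new (0, 0)
Total nodes = 3 + 8 + 7 + 5 + 2 = 25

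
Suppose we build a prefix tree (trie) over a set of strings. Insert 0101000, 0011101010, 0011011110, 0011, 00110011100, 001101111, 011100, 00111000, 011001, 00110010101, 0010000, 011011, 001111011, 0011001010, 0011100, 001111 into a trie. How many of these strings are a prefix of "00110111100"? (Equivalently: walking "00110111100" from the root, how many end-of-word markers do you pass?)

Traverse "00110111100" character by character; count nodes along the way that are marked as word ends.
Prefixes of the query that are stored words: "0011", "001101111", "0011011110"
Count: 3

3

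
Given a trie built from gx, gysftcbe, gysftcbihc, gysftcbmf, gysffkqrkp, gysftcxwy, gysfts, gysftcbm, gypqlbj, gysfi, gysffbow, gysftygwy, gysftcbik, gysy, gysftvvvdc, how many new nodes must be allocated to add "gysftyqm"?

2

Walking "gysftyqm" from the root, the first 6 characters ("gysfty") follow existing edges; "q" is the first miss.
Each of the 2 remaining characters creates one node.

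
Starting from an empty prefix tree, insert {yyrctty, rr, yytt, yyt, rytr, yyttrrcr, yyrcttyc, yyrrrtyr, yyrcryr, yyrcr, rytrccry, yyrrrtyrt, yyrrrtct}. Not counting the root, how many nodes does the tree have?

Insert word by word; a character creates a node only if that edge doesn't already exist:
  "yyrctty" → 7 new (y, y, r, c, t, t, y)
  "rr" → 2 new (r, r)
  "yytt" → prefix "yy" already present; 2 new (t, t)
  "yyt" → prefix "yyt" already present; 0 new (none)
  "rytr" → prefix "r" already present; 3 new (y, t, r)
  "yyttrrcr" → prefix "yytt" already present; 4 new (r, r, c, r)
  "yyrcttyc" → prefix "yyrctty" already present; 1 new (c)
  "yyrrrtyr" → prefix "yyr" already present; 5 new (r, r, t, y, r)
  "yyrcryr" → prefix "yyrc" already present; 3 new (r, y, r)
  "yyrcr" → prefix "yyrcr" already present; 0 new (none)
  "rytrccry" → prefix "rytr" already present; 4 new (c, c, r, y)
  "yyrrrtyrt" → prefix "yyrrrtyr" already present; 1 new (t)
  "yyrrrtct" → prefix "yyrrrt" already present; 2 new (c, t)
Total nodes = 7 + 2 + 2 + 0 + 3 + 4 + 1 + 5 + 3 + 0 + 4 + 1 + 2 = 34

34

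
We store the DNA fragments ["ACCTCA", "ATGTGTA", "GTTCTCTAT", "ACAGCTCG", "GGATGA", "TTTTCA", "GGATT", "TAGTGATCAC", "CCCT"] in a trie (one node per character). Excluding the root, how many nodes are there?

52

Trace insertions, counting only characters that open a new branch:
  "ACCTCA" → 6 new (A, C, C, T, C, A)
  "ATGTGTA" → prefix "A" already present; 6 new (T, G, T, G, T, A)
  "GTTCTCTAT" → 9 new (G, T, T, C, T, C, T, A, T)
  "ACAGCTCG" → prefix "AC" already present; 6 new (A, G, C, T, C, G)
  "GGATGA" → prefix "G" already present; 5 new (G, A, T, G, A)
  "TTTTCA" → 6 new (T, T, T, T, C, A)
  "GGATT" → prefix "GGAT" already present; 1 new (T)
  "TAGTGATCAC" → prefix "T" already present; 9 new (A, G, T, G, A, T, C, A, C)
  "CCCT" → 4 new (C, C, C, T)
Total nodes = 6 + 6 + 9 + 6 + 5 + 6 + 1 + 9 + 4 = 52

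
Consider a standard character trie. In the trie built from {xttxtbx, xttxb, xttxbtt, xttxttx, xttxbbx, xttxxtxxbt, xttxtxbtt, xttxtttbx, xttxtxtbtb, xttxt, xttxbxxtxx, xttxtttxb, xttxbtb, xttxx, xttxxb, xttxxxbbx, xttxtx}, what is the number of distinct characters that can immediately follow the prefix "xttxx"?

Walk "xttxx" from the root, arriving at one node.
Distinct next characters after "xttxx": b, t, x.
That node has 3 child edges.

3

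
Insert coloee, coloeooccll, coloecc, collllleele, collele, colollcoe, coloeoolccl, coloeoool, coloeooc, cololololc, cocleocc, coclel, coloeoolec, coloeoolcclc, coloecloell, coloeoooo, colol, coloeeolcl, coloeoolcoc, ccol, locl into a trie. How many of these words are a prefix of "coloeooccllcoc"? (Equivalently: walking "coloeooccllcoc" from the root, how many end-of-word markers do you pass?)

2

Check each prefix of "coloeooccllcoc" against the stored set — each match is an end-marker on the path.
Prefixes of the query that are stored words: "coloeooc", "coloeooccll"
Count: 2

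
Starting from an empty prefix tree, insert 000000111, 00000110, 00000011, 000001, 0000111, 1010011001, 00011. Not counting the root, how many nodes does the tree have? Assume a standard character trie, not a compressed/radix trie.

Insert word by word; a character creates a node only if that edge doesn't already exist:
  "000000111" → 9 new (0, 0, 0, 0, 0, 0, 1, 1, 1)
  "00000110" → prefix "00000" already present; 3 new (1, 1, 0)
  "00000011" → prefix "00000011" already present; 0 new (none)
  "000001" → prefix "000001" already present; 0 new (none)
  "0000111" → prefix "0000" already present; 3 new (1, 1, 1)
  "1010011001" → 10 new (1, 0, 1, 0, 0, 1, 1, 0, 0, 1)
  "00011" → prefix "000" already present; 2 new (1, 1)
Total nodes = 9 + 3 + 0 + 0 + 3 + 10 + 2 = 27

27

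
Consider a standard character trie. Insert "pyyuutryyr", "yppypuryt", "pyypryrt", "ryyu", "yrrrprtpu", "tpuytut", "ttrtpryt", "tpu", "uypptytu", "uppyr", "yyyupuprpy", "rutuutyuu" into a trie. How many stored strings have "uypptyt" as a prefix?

1

Walk to "uypptyt"; the words in its subtree are exactly those with that prefix.
Matches: "uypptytu"
Count: 1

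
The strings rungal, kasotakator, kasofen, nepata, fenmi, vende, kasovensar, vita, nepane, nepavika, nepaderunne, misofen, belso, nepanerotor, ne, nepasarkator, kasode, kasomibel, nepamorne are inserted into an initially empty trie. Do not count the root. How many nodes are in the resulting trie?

For each word, the new-node count is its length minus the longest prefix already in the trie:
  "rungal" → 6 new (r, u, n, g, a, l)
  "kasotakator" → 11 new (k, a, s, o, t, a, k, a, t, o, r)
  "kasofen" → prefix "kaso" already present; 3 new (f, e, n)
  "nepata" → 6 new (n, e, p, a, t, a)
  "fenmi" → 5 new (f, e, n, m, i)
  "vende" → 5 new (v, e, n, d, e)
  "kasovensar" → prefix "kaso" already present; 6 new (v, e, n, s, a, r)
  "vita" → prefix "v" already present; 3 new (i, t, a)
  "nepane" → prefix "nepa" already present; 2 new (n, e)
  "nepavika" → prefix "nepa" already present; 4 new (v, i, k, a)
  "nepaderunne" → prefix "nepa" already present; 7 new (d, e, r, u, n, n, e)
  "misofen" → 7 new (m, i, s, o, f, e, n)
  "belso" → 5 new (b, e, l, s, o)
  "nepanerotor" → prefix "nepane" already present; 5 new (r, o, t, o, r)
  "ne" → prefix "ne" already present; 0 new (none)
  "nepasarkator" → prefix "nepa" already present; 8 new (s, a, r, k, a, t, o, r)
  "kasode" → prefix "kaso" already present; 2 new (d, e)
  "kasomibel" → prefix "kaso" already present; 5 new (m, i, b, e, l)
  "nepamorne" → prefix "nepa" already present; 5 new (m, o, r, n, e)
Total nodes = 6 + 11 + 3 + 6 + 5 + 5 + 6 + 3 + 2 + 4 + 7 + 7 + 5 + 5 + 0 + 8 + 2 + 5 + 5 = 95

95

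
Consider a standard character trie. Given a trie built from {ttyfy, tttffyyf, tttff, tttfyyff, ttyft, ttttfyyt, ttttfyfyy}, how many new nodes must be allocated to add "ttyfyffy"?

3

The longest prefix of "ttyfyffy" already in the trie is "ttyfy" (length 5).
So 8 − 5 = 3 new nodes.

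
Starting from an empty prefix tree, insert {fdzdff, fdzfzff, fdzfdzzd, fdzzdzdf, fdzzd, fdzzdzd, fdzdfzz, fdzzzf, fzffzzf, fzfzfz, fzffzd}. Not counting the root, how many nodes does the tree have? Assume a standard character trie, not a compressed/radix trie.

Count nodes per top-level branch (shared prefixes stored once):
  'f'-branch (fdzdff, fdzdfzz, fdzfdzzd, fdzfzff, fdzzd, fdzzdzd, fdzzdzdf, fdzzzf, fzffzd, fzffzzf, fzfzfz): 33 nodes
Sum: 33

33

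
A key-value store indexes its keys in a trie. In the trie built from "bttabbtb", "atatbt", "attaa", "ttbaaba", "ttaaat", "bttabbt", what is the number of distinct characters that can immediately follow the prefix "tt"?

Follow the path "tt" to its node, then look at its outgoing edges.
Characters that immediately follow "tt" among the stored strings: {a, b}.
That node has 2 child edges.

2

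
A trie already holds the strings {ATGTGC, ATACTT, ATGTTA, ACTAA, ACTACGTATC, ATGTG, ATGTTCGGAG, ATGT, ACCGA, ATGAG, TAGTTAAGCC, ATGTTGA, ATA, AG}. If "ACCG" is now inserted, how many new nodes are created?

Every character of "ACCG" already lies on an existing path (it is a prefix of some stored word).
No new nodes are needed: 0.

0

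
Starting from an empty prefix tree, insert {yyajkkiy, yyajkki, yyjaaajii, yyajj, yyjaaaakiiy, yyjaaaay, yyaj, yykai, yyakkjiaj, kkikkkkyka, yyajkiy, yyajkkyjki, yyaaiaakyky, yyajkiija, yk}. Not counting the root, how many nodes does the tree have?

Count nodes per top-level branch (shared prefixes stored once):
  'k'-branch (kkikkkkyka): 10 nodes
  'y'-branch (yk, yyaaiaakyky, yyaj, yyajj, yyajkiija, yyajkiy, yyajkki, yyajkkiy, yyajkkyjki, yyakkjiaj, yyjaaaakiiy, yyjaaaay, yyjaaajii, yykai): 49 nodes
Sum: 59

59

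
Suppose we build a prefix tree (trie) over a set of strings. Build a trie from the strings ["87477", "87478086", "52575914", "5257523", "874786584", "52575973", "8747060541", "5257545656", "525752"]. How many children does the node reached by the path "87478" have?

Walk "87478" from the root, arriving at one node.
Distinct next characters after "87478": 0, 6.
That node has 2 child edges.

2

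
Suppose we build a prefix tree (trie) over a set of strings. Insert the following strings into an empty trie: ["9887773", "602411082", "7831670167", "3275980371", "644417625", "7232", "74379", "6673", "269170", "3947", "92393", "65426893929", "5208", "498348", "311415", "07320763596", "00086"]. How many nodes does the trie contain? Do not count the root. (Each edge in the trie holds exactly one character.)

107

Insert word by word; a character creates a node only if that edge doesn't already exist:
  "9887773" → 7 new (9, 8, 8, 7, 7, 7, 3)
  "602411082" → 9 new (6, 0, 2, 4, 1, 1, 0, 8, 2)
  "7831670167" → 10 new (7, 8, 3, 1, 6, 7, 0, 1, 6, 7)
  "3275980371" → 10 new (3, 2, 7, 5, 9, 8, 0, 3, 7, 1)
  "644417625" → prefix "6" already present; 8 new (4, 4, 4, 1, 7, 6, 2, 5)
  "7232" → prefix "7" already present; 3 new (2, 3, 2)
  "74379" → prefix "7" already present; 4 new (4, 3, 7, 9)
  "6673" → prefix "6" already present; 3 new (6, 7, 3)
  "269170" → 6 new (2, 6, 9, 1, 7, 0)
  "3947" → prefix "3" already present; 3 new (9, 4, 7)
  "92393" → prefix "9" already present; 4 new (2, 3, 9, 3)
  "65426893929" → prefix "6" already present; 10 new (5, 4, 2, 6, 8, 9, 3, 9, 2, 9)
  "5208" → 4 new (5, 2, 0, 8)
  "498348" → 6 new (4, 9, 8, 3, 4, 8)
  "311415" → prefix "3" already present; 5 new (1, 1, 4, 1, 5)
  "07320763596" → 11 new (0, 7, 3, 2, 0, 7, 6, 3, 5, 9, 6)
  "00086" → prefix "0" already present; 4 new (0, 0, 8, 6)
Total nodes = 7 + 9 + 10 + 10 + 8 + 3 + 4 + 3 + 6 + 3 + 4 + 10 + 4 + 6 + 5 + 11 + 4 = 107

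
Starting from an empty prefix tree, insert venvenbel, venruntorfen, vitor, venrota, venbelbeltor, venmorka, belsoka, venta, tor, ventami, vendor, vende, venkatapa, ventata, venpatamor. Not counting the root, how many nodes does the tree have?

72

Insert word by word; a character creates a node only if that edge doesn't already exist:
  "venvenbel" → 9 new (v, e, n, v, e, n, b, e, l)
  "venruntorfen" → prefix "ven" already present; 9 new (r, u, n, t, o, r, f, e, n)
  "vitor" → prefix "v" already present; 4 new (i, t, o, r)
  "venrota" → prefix "venr" already present; 3 new (o, t, a)
  "venbelbeltor" → prefix "ven" already present; 9 new (b, e, l, b, e, l, t, o, r)
  "venmorka" → prefix "ven" already present; 5 new (m, o, r, k, a)
  "belsoka" → 7 new (b, e, l, s, o, k, a)
  "venta" → prefix "ven" already present; 2 new (t, a)
  "tor" → 3 new (t, o, r)
  "ventami" → prefix "venta" already present; 2 new (m, i)
  "vendor" → prefix "ven" already present; 3 new (d, o, r)
  "vende" → prefix "vend" already present; 1 new (e)
  "venkatapa" → prefix "ven" already present; 6 new (k, a, t, a, p, a)
  "ventata" → prefix "venta" already present; 2 new (t, a)
  "venpatamor" → prefix "ven" already present; 7 new (p, a, t, a, m, o, r)
Total nodes = 9 + 9 + 4 + 3 + 9 + 5 + 7 + 2 + 3 + 2 + 3 + 1 + 6 + 2 + 7 = 72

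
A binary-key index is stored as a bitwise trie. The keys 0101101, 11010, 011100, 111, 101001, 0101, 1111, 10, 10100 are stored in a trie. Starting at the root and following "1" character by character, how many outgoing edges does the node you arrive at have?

The children of the "1" node are the distinct next characters among strings starting with "1".
Distinct next characters after "1": 0, 1.
That node has 2 child edges.

2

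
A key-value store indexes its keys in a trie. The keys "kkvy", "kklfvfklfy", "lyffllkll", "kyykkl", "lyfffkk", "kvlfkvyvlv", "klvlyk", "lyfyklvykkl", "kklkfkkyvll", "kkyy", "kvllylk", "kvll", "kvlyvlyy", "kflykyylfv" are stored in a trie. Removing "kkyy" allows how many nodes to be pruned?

2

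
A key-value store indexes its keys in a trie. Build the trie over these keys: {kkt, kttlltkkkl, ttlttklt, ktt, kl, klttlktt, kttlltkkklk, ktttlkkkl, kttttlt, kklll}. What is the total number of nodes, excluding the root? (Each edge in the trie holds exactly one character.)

40

Count nodes per top-level branch (shared prefixes stored once):
  'k'-branch (kklll, kkt, kl, klttlktt, ktt, kttlltkkkl, kttlltkkklk, ktttlkkkl, kttttlt): 32 nodes
  't'-branch (ttlttklt): 8 nodes
Sum: 40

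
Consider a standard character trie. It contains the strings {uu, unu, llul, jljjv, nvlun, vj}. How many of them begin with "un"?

Filter for entries beginning with "un":
Words under "un": unu
Count: 1

1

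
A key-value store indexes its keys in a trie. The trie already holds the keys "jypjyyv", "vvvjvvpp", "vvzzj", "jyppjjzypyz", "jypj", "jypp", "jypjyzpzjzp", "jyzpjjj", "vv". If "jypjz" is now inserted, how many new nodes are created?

1

"jypj" is already a path in the trie; the remaining "z" must be added.
New nodes needed: |"jypjz"| − 4 = 5 − 4 = 1.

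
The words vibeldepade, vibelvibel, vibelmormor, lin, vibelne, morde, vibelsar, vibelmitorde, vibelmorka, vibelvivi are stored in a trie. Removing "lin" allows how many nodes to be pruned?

3

A node on "lin"'s path can go only if nothing else ends at it or branches off below it.
No other word shares any prefix with "lin", so all 3 of its nodes go.
Nodes removed: 3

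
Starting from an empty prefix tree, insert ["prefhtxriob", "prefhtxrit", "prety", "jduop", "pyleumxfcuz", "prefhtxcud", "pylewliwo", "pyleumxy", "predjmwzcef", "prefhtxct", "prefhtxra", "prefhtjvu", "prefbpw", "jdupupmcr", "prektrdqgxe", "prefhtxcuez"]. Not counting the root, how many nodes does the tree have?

For each word, the new-node count is its length minus the longest prefix already in the trie:
  "prefhtxriob" → 11 new (p, r, e, f, h, t, x, r, i, o, b)
  "prefhtxrit" → prefix "prefhtxri" already present; 1 new (t)
  "prety" → prefix "pre" already present; 2 new (t, y)
  "jduop" → 5 new (j, d, u, o, p)
  "pyleumxfcuz" → prefix "p" already present; 10 new (y, l, e, u, m, x, f, c, u, z)
  "prefhtxcud" → prefix "prefhtx" already present; 3 new (c, u, d)
  "pylewliwo" → prefix "pyle" already present; 5 new (w, l, i, w, o)
  "pyleumxy" → prefix "pyleumx" already present; 1 new (y)
  "predjmwzcef" → prefix "pre" already present; 8 new (d, j, m, w, z, c, e, f)
  "prefhtxct" → prefix "prefhtxc" already present; 1 new (t)
  "prefhtxra" → prefix "prefhtxr" already present; 1 new (a)
  "prefhtjvu" → prefix "prefht" already present; 3 new (j, v, u)
  "prefbpw" → prefix "pref" already present; 3 new (b, p, w)
  "jdupupmcr" → prefix "jdu" already present; 6 new (p, u, p, m, c, r)
  "prektrdqgxe" → prefix "pre" already present; 8 new (k, t, r, d, q, g, x, e)
  "prefhtxcuez" → prefix "prefhtxcu" already present; 2 new (e, z)
Total nodes = 11 + 1 + 2 + 5 + 10 + 3 + 5 + 1 + 8 + 1 + 1 + 3 + 3 + 6 + 8 + 2 = 70

70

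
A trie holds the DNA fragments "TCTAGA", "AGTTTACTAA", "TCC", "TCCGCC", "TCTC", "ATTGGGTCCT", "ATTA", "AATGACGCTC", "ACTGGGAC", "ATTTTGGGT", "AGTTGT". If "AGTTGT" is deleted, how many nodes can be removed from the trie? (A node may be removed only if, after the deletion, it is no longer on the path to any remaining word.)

2

A node on "AGTTGT"'s path can go only if nothing else ends at it or branches off below it.
The suffix "GT" (2 nodes) is used only by "AGTTGT"; the node for "AGTT" still has the child "T", so pruning stops there.
Nodes removed: 2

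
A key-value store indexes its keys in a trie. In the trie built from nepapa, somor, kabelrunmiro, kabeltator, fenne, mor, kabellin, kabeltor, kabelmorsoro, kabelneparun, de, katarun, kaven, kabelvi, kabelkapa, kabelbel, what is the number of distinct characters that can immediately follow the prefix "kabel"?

8

Follow the path "kabel" to its node, then look at its outgoing edges.
Characters that immediately follow "kabel" among the stored strings: {b, k, l, m, n, r, t, v}.
That node has 8 child edges.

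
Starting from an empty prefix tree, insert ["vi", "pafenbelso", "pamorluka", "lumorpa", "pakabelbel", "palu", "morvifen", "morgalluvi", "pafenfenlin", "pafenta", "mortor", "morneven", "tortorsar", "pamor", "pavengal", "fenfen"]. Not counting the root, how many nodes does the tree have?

88

For each word, the new-node count is its length minus the longest prefix already in the trie:
  "vi" → 2 new (v, i)
  "pafenbelso" → 10 new (p, a, f, e, n, b, e, l, s, o)
  "pamorluka" → prefix "pa" already present; 7 new (m, o, r, l, u, k, a)
  "lumorpa" → 7 new (l, u, m, o, r, p, a)
  "pakabelbel" → prefix "pa" already present; 8 new (k, a, b, e, l, b, e, l)
  "palu" → prefix "pa" already present; 2 new (l, u)
  "morvifen" → 8 new (m, o, r, v, i, f, e, n)
  "morgalluvi" → prefix "mor" already present; 7 new (g, a, l, l, u, v, i)
  "pafenfenlin" → prefix "pafen" already present; 6 new (f, e, n, l, i, n)
  "pafenta" → prefix "pafen" already present; 2 new (t, a)
  "mortor" → prefix "mor" already present; 3 new (t, o, r)
  "morneven" → prefix "mor" already present; 5 new (n, e, v, e, n)
  "tortorsar" → 9 new (t, o, r, t, o, r, s, a, r)
  "pamor" → prefix "pamor" already present; 0 new (none)
  "pavengal" → prefix "pa" already present; 6 new (v, e, n, g, a, l)
  "fenfen" → 6 new (f, e, n, f, e, n)
Total nodes = 2 + 10 + 7 + 7 + 8 + 2 + 8 + 7 + 6 + 2 + 3 + 5 + 9 + 0 + 6 + 6 = 88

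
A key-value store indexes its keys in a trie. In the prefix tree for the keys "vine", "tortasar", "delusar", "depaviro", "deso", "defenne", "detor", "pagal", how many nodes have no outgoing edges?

8

A leaf is a node with no children — equivalently, the end of a word that is not a proper prefix of any other stored word.
Those words: "defenne", "delusar", "depaviro", "deso", "detor", "pagal", "tortasar", "vine"
Leaf count: 8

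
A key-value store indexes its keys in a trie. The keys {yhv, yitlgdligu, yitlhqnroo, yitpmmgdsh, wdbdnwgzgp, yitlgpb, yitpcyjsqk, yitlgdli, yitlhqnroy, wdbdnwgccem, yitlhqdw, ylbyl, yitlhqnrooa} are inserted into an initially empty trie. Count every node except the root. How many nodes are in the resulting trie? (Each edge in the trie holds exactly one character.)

For each word, the new-node count is its length minus the longest prefix already in the trie:
  "yhv" → 3 new (y, h, v)
  "yitlgdligu" → prefix "y" already present; 9 new (i, t, l, g, d, l, i, g, u)
  "yitlhqnroo" → prefix "yitl" already present; 6 new (h, q, n, r, o, o)
  "yitpmmgdsh" → prefix "yit" already present; 7 new (p, m, m, g, d, s, h)
  "wdbdnwgzgp" → 10 new (w, d, b, d, n, w, g, z, g, p)
  "yitlgpb" → prefix "yitlg" already present; 2 new (p, b)
  "yitpcyjsqk" → prefix "yitp" already present; 6 new (c, y, j, s, q, k)
  "yitlgdli" → prefix "yitlgdli" already present; 0 new (none)
  "yitlhqnroy" → prefix "yitlhqnro" already present; 1 new (y)
  "wdbdnwgccem" → prefix "wdbdnwg" already present; 4 new (c, c, e, m)
  "yitlhqdw" → prefix "yitlhq" already present; 2 new (d, w)
  "ylbyl" → prefix "y" already present; 4 new (l, b, y, l)
  "yitlhqnrooa" → prefix "yitlhqnroo" already present; 1 new (a)
Total nodes = 3 + 9 + 6 + 7 + 10 + 2 + 6 + 0 + 1 + 4 + 2 + 4 + 1 = 55

55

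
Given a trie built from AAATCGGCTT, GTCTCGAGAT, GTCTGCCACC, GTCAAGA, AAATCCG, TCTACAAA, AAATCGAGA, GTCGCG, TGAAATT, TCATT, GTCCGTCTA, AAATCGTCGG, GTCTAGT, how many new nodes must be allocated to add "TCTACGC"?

"TCTAC" is already a path in the trie; the remaining "GC" must be added.
New nodes needed: |"TCTACGC"| − 5 = 7 − 5 = 2.

2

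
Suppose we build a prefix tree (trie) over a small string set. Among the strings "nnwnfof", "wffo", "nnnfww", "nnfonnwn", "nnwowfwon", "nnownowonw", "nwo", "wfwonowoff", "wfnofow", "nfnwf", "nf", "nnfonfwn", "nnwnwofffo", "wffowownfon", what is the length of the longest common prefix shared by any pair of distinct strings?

5

The deepest shared node is where two words last agree before diverging.
e.g. "nnfonfwn" and "nnfonnwn" share the prefix "nnfon" of length 5; no pair shares a longer one.
Longest shared-prefix length: 5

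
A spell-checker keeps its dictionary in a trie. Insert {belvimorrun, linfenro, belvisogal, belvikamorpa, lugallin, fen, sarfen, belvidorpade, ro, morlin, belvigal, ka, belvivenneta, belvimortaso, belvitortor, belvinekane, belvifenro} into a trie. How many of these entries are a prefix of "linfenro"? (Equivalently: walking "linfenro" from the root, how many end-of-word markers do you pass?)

Walk "linfenro" from the root; an end-of-word marker is hit whenever a stored word is a prefix of "linfenro".
Prefixes of the query that are stored words: "linfenro"
Count: 1

1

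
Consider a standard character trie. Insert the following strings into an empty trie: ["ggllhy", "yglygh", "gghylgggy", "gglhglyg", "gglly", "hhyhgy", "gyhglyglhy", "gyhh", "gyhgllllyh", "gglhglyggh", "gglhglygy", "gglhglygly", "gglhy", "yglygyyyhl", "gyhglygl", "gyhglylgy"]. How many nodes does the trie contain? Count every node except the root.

60

For each word, the new-node count is its length minus the longest prefix already in the trie:
  "ggllhy" → 6 new (g, g, l, l, h, y)
  "yglygh" → 6 new (y, g, l, y, g, h)
  "gghylgggy" → prefix "gg" already present; 7 new (h, y, l, g, g, g, y)
  "gglhglyg" → prefix "ggl" already present; 5 new (h, g, l, y, g)
  "gglly" → prefix "ggll" already present; 1 new (y)
  "hhyhgy" → 6 new (h, h, y, h, g, y)
  "gyhglyglhy" → prefix "g" already present; 9 new (y, h, g, l, y, g, l, h, y)
  "gyhh" → prefix "gyh" already present; 1 new (h)
  "gyhgllllyh" → prefix "gyhgl" already present; 5 new (l, l, l, y, h)
  "gglhglyggh" → prefix "gglhglyg" already present; 2 new (g, h)
  "gglhglygy" → prefix "gglhglyg" already present; 1 new (y)
  "gglhglygly" → prefix "gglhglyg" already present; 2 new (l, y)
  "gglhy" → prefix "gglh" already present; 1 new (y)
  "yglygyyyhl" → prefix "yglyg" already present; 5 new (y, y, y, h, l)
  "gyhglygl" → prefix "gyhglygl" already present; 0 new (none)
  "gyhglylgy" → prefix "gyhgly" already present; 3 new (l, g, y)
Total nodes = 6 + 6 + 7 + 5 + 1 + 6 + 9 + 1 + 5 + 2 + 1 + 2 + 1 + 5 + 0 + 3 = 60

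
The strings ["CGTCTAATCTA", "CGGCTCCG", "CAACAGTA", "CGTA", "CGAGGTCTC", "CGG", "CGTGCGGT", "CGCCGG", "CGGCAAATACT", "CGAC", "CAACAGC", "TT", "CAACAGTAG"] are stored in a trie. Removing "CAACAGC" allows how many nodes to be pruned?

Walk "CAACAGC" from the leaf back toward the root, removing each node that no remaining word uses.
The suffix "C" (1 node) is used only by "CAACAGC"; the node for "CAACAG" still has the child "T", so pruning stops there.
Nodes removed: 1

1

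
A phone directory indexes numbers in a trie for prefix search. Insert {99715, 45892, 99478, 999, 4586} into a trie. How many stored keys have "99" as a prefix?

Walk to "99"; the words in its subtree are exactly those with that prefix.
Matches: "99478", "99715", "999"
Count: 3

3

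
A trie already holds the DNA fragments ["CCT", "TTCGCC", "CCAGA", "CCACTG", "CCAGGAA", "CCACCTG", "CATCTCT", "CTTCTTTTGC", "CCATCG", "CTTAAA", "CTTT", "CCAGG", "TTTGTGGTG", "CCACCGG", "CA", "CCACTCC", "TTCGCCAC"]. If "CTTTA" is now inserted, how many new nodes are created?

1

The longest prefix of "CTTTA" already in the trie is "CTTT" (length 4).
So 5 − 4 = 1 new nodes.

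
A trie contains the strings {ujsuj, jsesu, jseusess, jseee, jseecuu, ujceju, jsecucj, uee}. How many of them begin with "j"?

5

Filter for entries beginning with "j":
Matches: "jsecucj", "jseecuu", "jseee", "jsesu", "jseusess"
Count: 5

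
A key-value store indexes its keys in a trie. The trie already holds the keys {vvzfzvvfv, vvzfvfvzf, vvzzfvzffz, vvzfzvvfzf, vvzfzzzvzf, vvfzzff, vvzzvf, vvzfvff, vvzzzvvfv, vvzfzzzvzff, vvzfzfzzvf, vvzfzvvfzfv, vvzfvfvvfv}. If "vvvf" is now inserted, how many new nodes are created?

2

The longest prefix of "vvvf" already in the trie is "vv" (length 2).
New nodes needed: |"vvvf"| − 2 = 4 − 2 = 2.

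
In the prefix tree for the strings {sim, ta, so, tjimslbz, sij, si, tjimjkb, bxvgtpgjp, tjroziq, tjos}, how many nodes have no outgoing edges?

9

A leaf is a node with no children — equivalently, the end of a word that is not a proper prefix of any other stored word.
Those words: "bxvgtpgjp", "sij", "sim", "so", "ta", "tjimjkb", "tjimslbz", "tjos", "tjroziq"
Leaf count: 9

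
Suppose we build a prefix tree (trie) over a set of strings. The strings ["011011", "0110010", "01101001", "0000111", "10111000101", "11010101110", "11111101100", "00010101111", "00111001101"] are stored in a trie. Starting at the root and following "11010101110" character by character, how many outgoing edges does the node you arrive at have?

The children of the "11010101110" node are the distinct next characters among strings starting with "11010101110".
No stored string extends past "11010101110".
That node has 0 child edges.

0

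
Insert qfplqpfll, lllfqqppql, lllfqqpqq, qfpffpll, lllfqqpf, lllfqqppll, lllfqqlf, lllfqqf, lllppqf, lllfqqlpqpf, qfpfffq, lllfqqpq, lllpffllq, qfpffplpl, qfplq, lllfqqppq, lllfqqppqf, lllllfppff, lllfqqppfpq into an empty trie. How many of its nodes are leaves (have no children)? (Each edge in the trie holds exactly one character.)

16

Leaves are exactly the stored words that no other stored word extends.
Those words: "lllfqqf", "lllfqqlf", "lllfqqlpqpf", "lllfqqpf", "lllfqqppfpq", "lllfqqppll", "lllfqqppqf", "lllfqqppql", "lllfqqpqq", "lllllfppff", "lllpffllq", "lllppqf", "qfpfffq", "qfpffpll", "qfpffplpl", "qfplqpfll"
Leaf count: 16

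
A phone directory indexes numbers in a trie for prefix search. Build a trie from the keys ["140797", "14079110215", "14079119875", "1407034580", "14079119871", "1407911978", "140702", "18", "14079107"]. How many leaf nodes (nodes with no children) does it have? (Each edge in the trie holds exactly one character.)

9

Leaves are exactly the stored words that no other stored word extends.
Those words: "140702", "1407034580", "14079107", "14079110215", "1407911978", "14079119871", "14079119875", "140797", "18"
Leaf count: 9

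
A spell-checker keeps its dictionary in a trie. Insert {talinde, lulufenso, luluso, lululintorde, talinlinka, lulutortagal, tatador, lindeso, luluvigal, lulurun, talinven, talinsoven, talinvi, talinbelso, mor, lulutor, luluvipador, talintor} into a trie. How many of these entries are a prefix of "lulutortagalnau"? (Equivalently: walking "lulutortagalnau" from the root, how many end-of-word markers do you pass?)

Walk "lulutortagalnau" from the root; an end-of-word marker is hit whenever a stored word is a prefix of "lulutortagalnau".
Prefixes of the query that are stored words: "lulutor", "lulutortagal"
Count: 2

2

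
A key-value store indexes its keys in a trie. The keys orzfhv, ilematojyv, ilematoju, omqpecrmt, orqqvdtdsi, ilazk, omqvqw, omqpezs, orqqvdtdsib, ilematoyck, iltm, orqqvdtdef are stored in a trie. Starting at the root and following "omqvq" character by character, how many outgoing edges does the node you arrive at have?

The children of the "omqvq" node are the distinct next characters among strings starting with "omqvq".
Characters that immediately follow "omqvq" among the stored strings: {w}.
That node has 1 child edge.

1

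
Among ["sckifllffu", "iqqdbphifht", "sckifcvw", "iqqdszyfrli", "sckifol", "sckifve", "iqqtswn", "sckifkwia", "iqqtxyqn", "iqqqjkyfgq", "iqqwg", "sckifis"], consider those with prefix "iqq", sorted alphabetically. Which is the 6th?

iqqwg

Filter for "iqq…" and sort: "iqqdbphifht", "iqqdszyfrli", "iqqqjkyfgq", "iqqtswn", "iqqtxyqn", "iqqwg"
Position 6: iqqwg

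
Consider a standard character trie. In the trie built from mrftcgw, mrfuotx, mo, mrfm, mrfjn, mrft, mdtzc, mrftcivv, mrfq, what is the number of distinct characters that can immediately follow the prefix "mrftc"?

Walk "mrftc" from the root, arriving at one node.
Distinct next characters after "mrftc": g, i.
That node has 2 child edges.

2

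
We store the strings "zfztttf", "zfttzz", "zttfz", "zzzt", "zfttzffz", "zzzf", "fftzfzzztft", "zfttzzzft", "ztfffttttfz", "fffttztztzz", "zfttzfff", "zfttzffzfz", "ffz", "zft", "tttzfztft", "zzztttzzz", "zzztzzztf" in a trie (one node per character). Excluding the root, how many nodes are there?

77

Count nodes per top-level branch (shared prefixes stored once):
  'f'-branch (fffttztztzz, fftzfzzztft, ffz): 21 nodes
  't'-branch (tttzfztft): 9 nodes
  'z'-branch (zft, zfttzfff, zfttzffz, zfttzffzfz, zfttzz, zfttzzzft, zfztttf, ztfffttttfz, zttfz, zzzf, zzzt, zzztttzzz, zzztzzztf): 47 nodes
Sum: 77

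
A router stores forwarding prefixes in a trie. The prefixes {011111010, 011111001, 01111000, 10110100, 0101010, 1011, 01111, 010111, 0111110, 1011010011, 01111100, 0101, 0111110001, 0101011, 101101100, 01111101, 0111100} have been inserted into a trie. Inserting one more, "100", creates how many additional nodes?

Walking "100" from the root, the first 2 characters ("10") follow existing edges; "0" is the first miss.
Each of the 1 remaining characters creates one node.

1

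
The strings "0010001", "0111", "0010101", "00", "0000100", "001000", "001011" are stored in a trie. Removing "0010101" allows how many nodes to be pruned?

2

A node on "0010101"'s path can go only if nothing else ends at it or branches off below it.
The suffix "01" (2 nodes) is used only by "0010101"; the node for "00101" still has the child "1", so pruning stops there.
Nodes removed: 2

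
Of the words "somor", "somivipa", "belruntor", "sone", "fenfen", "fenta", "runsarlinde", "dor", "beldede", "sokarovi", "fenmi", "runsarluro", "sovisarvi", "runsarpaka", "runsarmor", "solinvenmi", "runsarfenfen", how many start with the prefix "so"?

Traverse to the node for "so", then collect every word in that subtree.
Matches: "sokarovi", "solinvenmi", "somivipa", "somor", "sone", "sovisarvi"
Count: 6

6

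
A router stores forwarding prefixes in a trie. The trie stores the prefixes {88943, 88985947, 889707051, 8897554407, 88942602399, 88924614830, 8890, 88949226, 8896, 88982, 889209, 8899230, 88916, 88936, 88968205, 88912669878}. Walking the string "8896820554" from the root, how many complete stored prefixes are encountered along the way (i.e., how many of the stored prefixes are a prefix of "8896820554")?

Traverse "8896820554" character by character; count nodes along the way that are marked as word ends.
Prefixes of the query that are stored words: "8896", "88968205"
Count: 2

2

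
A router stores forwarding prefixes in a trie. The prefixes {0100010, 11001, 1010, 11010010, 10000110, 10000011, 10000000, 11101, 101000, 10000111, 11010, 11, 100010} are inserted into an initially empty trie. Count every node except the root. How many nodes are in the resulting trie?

Insert word by word; a character creates a node only if that edge doesn't already exist:
  "0100010" → 7 new (0, 1, 0, 0, 0, 1, 0)
  "11001" → 5 new (1, 1, 0, 0, 1)
  "1010" → prefix "1" already present; 3 new (0, 1, 0)
  "11010010" → prefix "110" already present; 5 new (1, 0, 0, 1, 0)
  "10000110" → prefix "10" already present; 6 new (0, 0, 0, 1, 1, 0)
  "10000011" → prefix "10000" already present; 3 new (0, 1, 1)
  "10000000" → prefix "100000" already present; 2 new (0, 0)
  "11101" → prefix "11" already present; 3 new (1, 0, 1)
  "101000" → prefix "1010" already present; 2 new (0, 0)
  "10000111" → prefix "1000011" already present; 1 new (1)
  "11010" → prefix "11010" already present; 0 new (none)
  "11" → prefix "11" already present; 0 new (none)
  "100010" → prefix "1000" already present; 2 new (1, 0)
Total nodes = 7 + 5 + 3 + 5 + 6 + 3 + 2 + 3 + 2 + 1 + 0 + 0 + 2 = 39

39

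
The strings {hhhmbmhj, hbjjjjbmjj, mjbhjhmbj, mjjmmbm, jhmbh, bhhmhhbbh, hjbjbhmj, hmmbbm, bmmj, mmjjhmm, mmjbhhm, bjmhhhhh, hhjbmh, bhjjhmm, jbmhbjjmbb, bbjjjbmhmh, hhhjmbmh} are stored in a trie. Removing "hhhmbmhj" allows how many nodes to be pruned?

Walk "hhhmbmhj" from the leaf back toward the root, removing each node that no remaining word uses.
The suffix "mbmhj" (5 nodes) is used only by "hhhmbmhj"; the node for "hhh" still has the child "j", so pruning stops there.
Nodes removed: 5

5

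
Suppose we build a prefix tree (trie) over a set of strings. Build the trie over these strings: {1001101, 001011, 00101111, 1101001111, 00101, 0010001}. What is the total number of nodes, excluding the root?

27

Trace insertions, counting only characters that open a new branch:
  "1001101" → 7 new (1, 0, 0, 1, 1, 0, 1)
  "001011" → 6 new (0, 0, 1, 0, 1, 1)
  "00101111" → prefix "001011" already present; 2 new (1, 1)
  "1101001111" → prefix "1" already present; 9 new (1, 0, 1, 0, 0, 1, 1, 1, 1)
  "00101" → prefix "00101" already present; 0 new (none)
  "0010001" → prefix "0010" already present; 3 new (0, 0, 1)
Total nodes = 7 + 6 + 2 + 9 + 0 + 3 = 27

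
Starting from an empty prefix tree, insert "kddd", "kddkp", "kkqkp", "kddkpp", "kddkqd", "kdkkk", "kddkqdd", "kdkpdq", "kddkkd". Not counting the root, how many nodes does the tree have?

22

Trie structure (* marks end of a word):
(root)
└─ k
   ├─ d
   │  ├─ d
   │  │  ├─ d *
   │  │  └─ k
   │  │     ├─ k
   │  │     │  └─ d *
   │  │     ├─ p *
   │  │     │  └─ p *
   │  │     └─ q
   │  │        └─ d *
   │  │           └─ d *
   │  └─ k
   │     ├─ k
   │     │  └─ k *
   │     └─ p
   │        └─ d
   │           └─ q *
   └─ k
      └─ q
         └─ k
            └─ p *
Counting every labelled node above: 22.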